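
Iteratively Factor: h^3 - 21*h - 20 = (h - 5)*(h^2 + 5*h + 4) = (h - 5)*(h + 1)*(h + 4)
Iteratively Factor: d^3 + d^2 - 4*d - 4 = (d + 2)*(d^2 - d - 2) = (d + 1)*(d + 2)*(d - 2)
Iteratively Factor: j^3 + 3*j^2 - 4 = (j - 1)*(j^2 + 4*j + 4) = (j - 1)*(j + 2)*(j + 2)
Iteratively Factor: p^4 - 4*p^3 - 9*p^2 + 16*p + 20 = (p + 2)*(p^3 - 6*p^2 + 3*p + 10) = (p - 2)*(p + 2)*(p^2 - 4*p - 5) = (p - 5)*(p - 2)*(p + 2)*(p + 1)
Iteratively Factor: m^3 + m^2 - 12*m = (m - 3)*(m^2 + 4*m) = m*(m - 3)*(m + 4)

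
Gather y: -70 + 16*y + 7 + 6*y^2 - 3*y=6*y^2 + 13*y - 63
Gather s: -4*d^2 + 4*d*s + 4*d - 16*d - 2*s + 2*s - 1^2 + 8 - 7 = -4*d^2 + 4*d*s - 12*d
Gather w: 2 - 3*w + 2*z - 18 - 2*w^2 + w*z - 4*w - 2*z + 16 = -2*w^2 + w*(z - 7)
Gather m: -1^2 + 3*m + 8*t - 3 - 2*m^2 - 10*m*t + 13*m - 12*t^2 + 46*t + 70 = -2*m^2 + m*(16 - 10*t) - 12*t^2 + 54*t + 66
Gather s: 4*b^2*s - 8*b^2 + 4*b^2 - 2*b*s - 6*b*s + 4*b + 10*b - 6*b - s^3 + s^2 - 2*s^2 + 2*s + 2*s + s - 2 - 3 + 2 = -4*b^2 + 8*b - s^3 - s^2 + s*(4*b^2 - 8*b + 5) - 3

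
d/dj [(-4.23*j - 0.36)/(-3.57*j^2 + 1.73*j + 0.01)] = (-15.1011*j^2 - 2.5704*j + 0.5805)/(12.7449*j^4 - 12.3522*j^3 + 2.9215*j^2 + 0.0346*j + 0.0001)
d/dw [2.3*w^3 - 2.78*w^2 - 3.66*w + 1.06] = 6.9*w^2 - 5.56*w - 3.66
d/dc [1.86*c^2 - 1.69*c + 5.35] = 3.72*c - 1.69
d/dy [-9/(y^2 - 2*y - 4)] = 18*(y - 1)/(-y^2 + 2*y + 4)^2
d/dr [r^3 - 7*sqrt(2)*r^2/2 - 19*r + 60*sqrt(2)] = 3*r^2 - 7*sqrt(2)*r - 19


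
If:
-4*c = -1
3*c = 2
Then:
No Solution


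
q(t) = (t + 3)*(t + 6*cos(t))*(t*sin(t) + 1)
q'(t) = (1 - 6*sin(t))*(t + 3)*(t*sin(t) + 1) + (t + 3)*(t + 6*cos(t))*(t*cos(t) + sin(t)) + (t + 6*cos(t))*(t*sin(t) + 1)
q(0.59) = 26.59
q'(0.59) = 17.21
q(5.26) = -241.74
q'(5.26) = -75.28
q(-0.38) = 15.52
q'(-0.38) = 5.72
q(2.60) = -33.31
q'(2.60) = -9.01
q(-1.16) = 4.69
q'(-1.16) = 24.09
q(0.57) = 26.24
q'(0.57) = 17.36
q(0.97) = 31.17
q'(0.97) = 3.41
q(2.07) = -11.46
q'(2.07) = -62.76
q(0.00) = 18.00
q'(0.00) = 9.00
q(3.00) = -25.11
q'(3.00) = 47.02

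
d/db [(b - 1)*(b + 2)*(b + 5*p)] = 3*b^2 + 10*b*p + 2*b + 5*p - 2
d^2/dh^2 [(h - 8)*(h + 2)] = 2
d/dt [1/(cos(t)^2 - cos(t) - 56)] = (2*cos(t) - 1)*sin(t)/(sin(t)^2 + cos(t) + 55)^2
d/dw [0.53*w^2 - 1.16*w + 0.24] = 1.06*w - 1.16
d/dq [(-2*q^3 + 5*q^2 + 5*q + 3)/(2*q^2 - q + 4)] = (-4*q^4 + 4*q^3 - 39*q^2 + 28*q + 23)/(4*q^4 - 4*q^3 + 17*q^2 - 8*q + 16)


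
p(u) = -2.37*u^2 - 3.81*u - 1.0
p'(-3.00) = 10.41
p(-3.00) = -10.90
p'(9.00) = -46.47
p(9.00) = -227.26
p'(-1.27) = 2.21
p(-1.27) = 0.02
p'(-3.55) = 13.02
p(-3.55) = -17.34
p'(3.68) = -21.25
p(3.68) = -47.12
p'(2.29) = -14.66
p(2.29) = -22.15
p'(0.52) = -6.27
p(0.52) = -3.62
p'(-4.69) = 18.42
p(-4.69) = -35.26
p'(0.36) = -5.52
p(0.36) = -2.68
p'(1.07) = -8.88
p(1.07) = -7.79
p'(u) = -4.74*u - 3.81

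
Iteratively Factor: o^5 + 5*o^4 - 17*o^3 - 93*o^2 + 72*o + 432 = (o + 3)*(o^4 + 2*o^3 - 23*o^2 - 24*o + 144) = (o - 3)*(o + 3)*(o^3 + 5*o^2 - 8*o - 48) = (o - 3)*(o + 3)*(o + 4)*(o^2 + o - 12) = (o - 3)^2*(o + 3)*(o + 4)*(o + 4)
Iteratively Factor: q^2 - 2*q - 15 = (q - 5)*(q + 3)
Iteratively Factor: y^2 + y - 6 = (y - 2)*(y + 3)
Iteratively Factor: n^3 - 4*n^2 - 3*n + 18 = (n - 3)*(n^2 - n - 6) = (n - 3)^2*(n + 2)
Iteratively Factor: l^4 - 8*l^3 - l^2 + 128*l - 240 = (l - 5)*(l^3 - 3*l^2 - 16*l + 48) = (l - 5)*(l - 4)*(l^2 + l - 12) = (l - 5)*(l - 4)*(l + 4)*(l - 3)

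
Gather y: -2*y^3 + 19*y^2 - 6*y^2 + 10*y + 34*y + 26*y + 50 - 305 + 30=-2*y^3 + 13*y^2 + 70*y - 225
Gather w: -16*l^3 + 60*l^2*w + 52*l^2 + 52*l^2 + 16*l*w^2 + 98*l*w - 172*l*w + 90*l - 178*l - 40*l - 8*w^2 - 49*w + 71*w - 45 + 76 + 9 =-16*l^3 + 104*l^2 - 128*l + w^2*(16*l - 8) + w*(60*l^2 - 74*l + 22) + 40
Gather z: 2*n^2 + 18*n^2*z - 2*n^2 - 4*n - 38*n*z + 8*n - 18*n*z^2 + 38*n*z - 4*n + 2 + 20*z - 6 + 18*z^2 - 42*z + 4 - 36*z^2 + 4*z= z^2*(-18*n - 18) + z*(18*n^2 - 18)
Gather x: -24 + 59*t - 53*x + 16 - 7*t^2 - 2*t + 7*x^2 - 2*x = -7*t^2 + 57*t + 7*x^2 - 55*x - 8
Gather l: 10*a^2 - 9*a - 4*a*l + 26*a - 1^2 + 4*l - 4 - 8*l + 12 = 10*a^2 + 17*a + l*(-4*a - 4) + 7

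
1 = 1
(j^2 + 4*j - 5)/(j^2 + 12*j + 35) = (j - 1)/(j + 7)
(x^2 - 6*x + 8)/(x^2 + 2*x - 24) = (x - 2)/(x + 6)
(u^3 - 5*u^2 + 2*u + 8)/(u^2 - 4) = (u^2 - 3*u - 4)/(u + 2)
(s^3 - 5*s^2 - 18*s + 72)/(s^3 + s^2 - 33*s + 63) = (s^2 - 2*s - 24)/(s^2 + 4*s - 21)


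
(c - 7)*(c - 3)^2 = c^3 - 13*c^2 + 51*c - 63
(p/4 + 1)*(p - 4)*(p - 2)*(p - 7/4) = p^4/4 - 15*p^3/16 - 25*p^2/8 + 15*p - 14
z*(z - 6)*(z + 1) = z^3 - 5*z^2 - 6*z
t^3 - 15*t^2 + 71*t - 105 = (t - 7)*(t - 5)*(t - 3)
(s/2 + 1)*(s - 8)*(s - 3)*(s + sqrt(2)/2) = s^4/2 - 9*s^3/2 + sqrt(2)*s^3/4 - 9*sqrt(2)*s^2/4 + s^2 + sqrt(2)*s/2 + 24*s + 12*sqrt(2)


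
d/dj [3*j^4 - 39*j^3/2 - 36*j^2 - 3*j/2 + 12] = 12*j^3 - 117*j^2/2 - 72*j - 3/2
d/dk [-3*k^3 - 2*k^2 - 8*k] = -9*k^2 - 4*k - 8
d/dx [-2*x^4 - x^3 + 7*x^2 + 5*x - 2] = -8*x^3 - 3*x^2 + 14*x + 5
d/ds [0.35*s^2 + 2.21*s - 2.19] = 0.7*s + 2.21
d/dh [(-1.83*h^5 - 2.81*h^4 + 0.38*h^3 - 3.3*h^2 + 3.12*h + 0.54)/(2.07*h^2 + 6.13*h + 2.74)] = (-11.3643*h^6 - 56.505*h^5 - 75.9603*h^4 - 26.1388*h^3 - 23.5638*h^2 - 20.3196*h + 5.2386)/(4.2849*h^4 + 25.3782*h^3 + 48.9205*h^2 + 33.5924*h + 7.5076)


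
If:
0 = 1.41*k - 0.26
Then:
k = 0.18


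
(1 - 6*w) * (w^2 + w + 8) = -6*w^3 - 5*w^2 - 47*w + 8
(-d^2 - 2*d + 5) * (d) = -d^3 - 2*d^2 + 5*d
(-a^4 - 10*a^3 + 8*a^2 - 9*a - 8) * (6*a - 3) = -6*a^5 - 57*a^4 + 78*a^3 - 78*a^2 - 21*a + 24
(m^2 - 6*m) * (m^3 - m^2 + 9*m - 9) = m^5 - 7*m^4 + 15*m^3 - 63*m^2 + 54*m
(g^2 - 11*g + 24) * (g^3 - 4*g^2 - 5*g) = g^5 - 15*g^4 + 63*g^3 - 41*g^2 - 120*g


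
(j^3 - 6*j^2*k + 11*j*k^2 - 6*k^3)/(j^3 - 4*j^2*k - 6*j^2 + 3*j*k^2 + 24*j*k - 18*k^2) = (j - 2*k)/(j - 6)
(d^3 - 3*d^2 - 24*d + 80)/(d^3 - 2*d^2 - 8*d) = (d^2 + d - 20)/(d*(d + 2))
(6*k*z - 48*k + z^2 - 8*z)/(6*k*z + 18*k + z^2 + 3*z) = (z - 8)/(z + 3)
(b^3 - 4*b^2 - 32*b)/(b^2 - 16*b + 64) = b*(b + 4)/(b - 8)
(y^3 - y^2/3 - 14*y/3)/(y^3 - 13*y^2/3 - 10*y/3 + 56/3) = y/(y - 4)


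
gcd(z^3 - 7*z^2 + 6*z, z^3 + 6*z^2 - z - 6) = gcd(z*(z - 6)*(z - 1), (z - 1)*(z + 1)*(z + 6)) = z - 1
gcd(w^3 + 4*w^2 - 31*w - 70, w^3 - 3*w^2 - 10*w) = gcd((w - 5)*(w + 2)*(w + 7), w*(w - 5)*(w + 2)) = w^2 - 3*w - 10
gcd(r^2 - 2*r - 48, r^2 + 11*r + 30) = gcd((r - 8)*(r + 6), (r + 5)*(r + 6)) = r + 6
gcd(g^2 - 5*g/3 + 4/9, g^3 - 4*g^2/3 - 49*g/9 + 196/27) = g - 4/3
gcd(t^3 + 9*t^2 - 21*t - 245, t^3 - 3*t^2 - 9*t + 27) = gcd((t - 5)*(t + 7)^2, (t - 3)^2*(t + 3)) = 1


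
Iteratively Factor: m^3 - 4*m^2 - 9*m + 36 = (m - 3)*(m^2 - m - 12) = (m - 3)*(m + 3)*(m - 4)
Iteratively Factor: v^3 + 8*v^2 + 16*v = (v + 4)*(v^2 + 4*v) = v*(v + 4)*(v + 4)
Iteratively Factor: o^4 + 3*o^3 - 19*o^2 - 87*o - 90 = (o + 2)*(o^3 + o^2 - 21*o - 45) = (o + 2)*(o + 3)*(o^2 - 2*o - 15) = (o + 2)*(o + 3)^2*(o - 5)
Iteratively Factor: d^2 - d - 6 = (d - 3)*(d + 2)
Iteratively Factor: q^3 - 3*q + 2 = (q - 1)*(q^2 + q - 2) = (q - 1)*(q + 2)*(q - 1)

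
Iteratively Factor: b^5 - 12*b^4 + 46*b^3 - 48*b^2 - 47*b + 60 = (b + 1)*(b^4 - 13*b^3 + 59*b^2 - 107*b + 60) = (b - 1)*(b + 1)*(b^3 - 12*b^2 + 47*b - 60) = (b - 5)*(b - 1)*(b + 1)*(b^2 - 7*b + 12) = (b - 5)*(b - 3)*(b - 1)*(b + 1)*(b - 4)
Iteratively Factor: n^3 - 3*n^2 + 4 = (n + 1)*(n^2 - 4*n + 4) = (n - 2)*(n + 1)*(n - 2)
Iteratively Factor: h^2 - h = (h)*(h - 1)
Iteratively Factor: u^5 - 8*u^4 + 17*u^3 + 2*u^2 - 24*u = (u - 4)*(u^4 - 4*u^3 + u^2 + 6*u) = u*(u - 4)*(u^3 - 4*u^2 + u + 6) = u*(u - 4)*(u - 2)*(u^2 - 2*u - 3) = u*(u - 4)*(u - 2)*(u + 1)*(u - 3)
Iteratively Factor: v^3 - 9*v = (v - 3)*(v^2 + 3*v) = (v - 3)*(v + 3)*(v)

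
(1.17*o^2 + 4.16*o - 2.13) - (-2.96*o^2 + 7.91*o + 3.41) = 4.13*o^2 - 3.75*o - 5.54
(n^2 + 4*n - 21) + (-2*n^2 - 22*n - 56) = -n^2 - 18*n - 77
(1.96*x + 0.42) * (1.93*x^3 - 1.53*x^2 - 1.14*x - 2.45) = 3.7828*x^4 - 2.1882*x^3 - 2.877*x^2 - 5.2808*x - 1.029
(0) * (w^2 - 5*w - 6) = 0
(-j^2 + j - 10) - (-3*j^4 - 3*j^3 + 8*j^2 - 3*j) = 3*j^4 + 3*j^3 - 9*j^2 + 4*j - 10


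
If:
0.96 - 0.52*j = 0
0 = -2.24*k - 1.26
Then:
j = 1.85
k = -0.56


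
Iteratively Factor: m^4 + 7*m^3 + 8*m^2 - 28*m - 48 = (m - 2)*(m^3 + 9*m^2 + 26*m + 24) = (m - 2)*(m + 2)*(m^2 + 7*m + 12) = (m - 2)*(m + 2)*(m + 3)*(m + 4)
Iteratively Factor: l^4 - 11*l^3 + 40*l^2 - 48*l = (l - 4)*(l^3 - 7*l^2 + 12*l) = (l - 4)^2*(l^2 - 3*l) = l*(l - 4)^2*(l - 3)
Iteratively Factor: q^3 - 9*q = (q + 3)*(q^2 - 3*q) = q*(q + 3)*(q - 3)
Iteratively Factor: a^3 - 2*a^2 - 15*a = (a)*(a^2 - 2*a - 15) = a*(a - 5)*(a + 3)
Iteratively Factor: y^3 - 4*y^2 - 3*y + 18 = (y - 3)*(y^2 - y - 6) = (y - 3)^2*(y + 2)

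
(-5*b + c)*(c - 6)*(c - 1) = -5*b*c^2 + 35*b*c - 30*b + c^3 - 7*c^2 + 6*c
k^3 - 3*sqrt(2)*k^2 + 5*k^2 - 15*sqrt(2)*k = k*(k + 5)*(k - 3*sqrt(2))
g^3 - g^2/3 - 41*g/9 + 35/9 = (g - 5/3)*(g - 1)*(g + 7/3)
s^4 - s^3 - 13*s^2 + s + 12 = (s - 4)*(s - 1)*(s + 1)*(s + 3)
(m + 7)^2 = m^2 + 14*m + 49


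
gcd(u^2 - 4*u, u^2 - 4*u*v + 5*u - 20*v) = 1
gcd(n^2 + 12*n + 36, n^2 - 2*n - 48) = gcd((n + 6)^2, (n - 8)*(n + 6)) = n + 6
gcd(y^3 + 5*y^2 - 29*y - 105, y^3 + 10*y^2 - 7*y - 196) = y + 7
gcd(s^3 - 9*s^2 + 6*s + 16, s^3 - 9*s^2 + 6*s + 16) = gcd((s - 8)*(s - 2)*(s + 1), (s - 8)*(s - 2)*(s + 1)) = s^3 - 9*s^2 + 6*s + 16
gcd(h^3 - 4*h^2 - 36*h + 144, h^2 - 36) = h^2 - 36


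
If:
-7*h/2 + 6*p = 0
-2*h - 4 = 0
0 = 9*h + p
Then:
No Solution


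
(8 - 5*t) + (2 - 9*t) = 10 - 14*t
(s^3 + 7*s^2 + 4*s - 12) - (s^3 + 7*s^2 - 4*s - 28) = 8*s + 16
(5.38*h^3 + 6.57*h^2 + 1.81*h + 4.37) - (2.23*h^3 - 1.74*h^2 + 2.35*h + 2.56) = 3.15*h^3 + 8.31*h^2 - 0.54*h + 1.81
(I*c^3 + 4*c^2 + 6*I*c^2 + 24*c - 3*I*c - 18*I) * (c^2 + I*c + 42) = I*c^5 + 3*c^4 + 6*I*c^4 + 18*c^3 + 43*I*c^3 + 171*c^2 + 258*I*c^2 + 1026*c - 126*I*c - 756*I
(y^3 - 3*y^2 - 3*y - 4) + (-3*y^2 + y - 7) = y^3 - 6*y^2 - 2*y - 11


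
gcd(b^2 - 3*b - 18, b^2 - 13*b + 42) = b - 6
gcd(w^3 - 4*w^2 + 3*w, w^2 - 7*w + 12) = w - 3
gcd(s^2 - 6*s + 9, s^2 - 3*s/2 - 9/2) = s - 3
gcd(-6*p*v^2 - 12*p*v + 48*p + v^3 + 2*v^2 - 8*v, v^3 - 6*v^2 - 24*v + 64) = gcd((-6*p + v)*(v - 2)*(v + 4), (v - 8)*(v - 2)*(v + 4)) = v^2 + 2*v - 8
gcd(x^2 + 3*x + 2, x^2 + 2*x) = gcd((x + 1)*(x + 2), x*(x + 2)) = x + 2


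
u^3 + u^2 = u^2*(u + 1)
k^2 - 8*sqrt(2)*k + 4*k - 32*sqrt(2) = (k + 4)*(k - 8*sqrt(2))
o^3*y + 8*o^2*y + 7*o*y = o*(o + 7)*(o*y + y)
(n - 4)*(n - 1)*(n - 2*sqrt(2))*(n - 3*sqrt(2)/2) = n^4 - 5*n^3 - 7*sqrt(2)*n^3/2 + 10*n^2 + 35*sqrt(2)*n^2/2 - 30*n - 14*sqrt(2)*n + 24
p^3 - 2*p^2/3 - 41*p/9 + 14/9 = (p - 7/3)*(p - 1/3)*(p + 2)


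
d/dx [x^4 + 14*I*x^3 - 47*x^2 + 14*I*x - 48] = 4*x^3 + 42*I*x^2 - 94*x + 14*I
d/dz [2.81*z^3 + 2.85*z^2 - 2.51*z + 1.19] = 8.43*z^2 + 5.7*z - 2.51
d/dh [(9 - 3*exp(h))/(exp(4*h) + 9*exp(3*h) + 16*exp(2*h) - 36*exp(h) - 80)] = 3*((exp(h) - 3)*(4*exp(3*h) + 27*exp(2*h) + 32*exp(h) - 36) - exp(4*h) - 9*exp(3*h) - 16*exp(2*h) + 36*exp(h) + 80)*exp(h)/(exp(4*h) + 9*exp(3*h) + 16*exp(2*h) - 36*exp(h) - 80)^2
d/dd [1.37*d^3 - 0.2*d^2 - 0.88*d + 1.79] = 4.11*d^2 - 0.4*d - 0.88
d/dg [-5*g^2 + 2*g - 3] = 2 - 10*g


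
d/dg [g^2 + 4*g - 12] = 2*g + 4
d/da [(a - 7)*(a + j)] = 2*a + j - 7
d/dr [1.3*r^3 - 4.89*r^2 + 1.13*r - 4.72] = 3.9*r^2 - 9.78*r + 1.13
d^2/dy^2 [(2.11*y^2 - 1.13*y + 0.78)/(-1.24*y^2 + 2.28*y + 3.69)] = (-7.105427357601e-15*y^4 - 8.455808*y^3 - 65.123064*y^2 + 44.253864*y - 91.721214)/(1.906624*y^6 - 10.517184*y^5 + 2.316816*y^4 + 50.741856*y^3 - 6.894396*y^2 - 93.134124*y - 50.243409)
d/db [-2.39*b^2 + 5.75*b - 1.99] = 5.75 - 4.78*b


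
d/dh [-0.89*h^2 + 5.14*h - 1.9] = 5.14 - 1.78*h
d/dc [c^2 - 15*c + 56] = 2*c - 15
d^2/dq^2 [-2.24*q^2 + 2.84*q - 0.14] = -4.48000000000000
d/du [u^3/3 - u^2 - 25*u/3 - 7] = u^2 - 2*u - 25/3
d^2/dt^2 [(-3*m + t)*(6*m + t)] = 2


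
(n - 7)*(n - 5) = n^2 - 12*n + 35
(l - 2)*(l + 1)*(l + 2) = l^3 + l^2 - 4*l - 4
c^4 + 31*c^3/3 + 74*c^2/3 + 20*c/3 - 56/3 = (c - 2/3)*(c + 2)^2*(c + 7)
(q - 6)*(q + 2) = q^2 - 4*q - 12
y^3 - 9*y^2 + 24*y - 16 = (y - 4)^2*(y - 1)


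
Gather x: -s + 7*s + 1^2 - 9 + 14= 6*s + 6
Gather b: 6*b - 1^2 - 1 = 6*b - 2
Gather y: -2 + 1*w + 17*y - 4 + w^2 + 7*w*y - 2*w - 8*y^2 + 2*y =w^2 - w - 8*y^2 + y*(7*w + 19) - 6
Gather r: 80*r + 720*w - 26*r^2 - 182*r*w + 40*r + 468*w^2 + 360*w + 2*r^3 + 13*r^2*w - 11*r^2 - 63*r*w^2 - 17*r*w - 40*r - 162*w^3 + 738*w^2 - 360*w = 2*r^3 + r^2*(13*w - 37) + r*(-63*w^2 - 199*w + 80) - 162*w^3 + 1206*w^2 + 720*w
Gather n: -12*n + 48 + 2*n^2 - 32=2*n^2 - 12*n + 16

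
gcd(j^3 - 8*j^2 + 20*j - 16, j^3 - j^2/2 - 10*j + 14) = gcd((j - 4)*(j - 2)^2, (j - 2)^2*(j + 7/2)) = j^2 - 4*j + 4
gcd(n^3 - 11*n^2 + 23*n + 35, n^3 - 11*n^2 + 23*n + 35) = n^3 - 11*n^2 + 23*n + 35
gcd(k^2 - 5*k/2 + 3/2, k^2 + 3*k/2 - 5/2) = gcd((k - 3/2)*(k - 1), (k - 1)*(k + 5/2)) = k - 1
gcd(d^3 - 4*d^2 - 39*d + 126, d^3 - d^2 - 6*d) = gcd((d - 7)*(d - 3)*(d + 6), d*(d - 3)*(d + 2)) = d - 3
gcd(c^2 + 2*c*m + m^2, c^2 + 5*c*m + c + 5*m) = 1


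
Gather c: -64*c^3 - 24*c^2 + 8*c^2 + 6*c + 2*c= -64*c^3 - 16*c^2 + 8*c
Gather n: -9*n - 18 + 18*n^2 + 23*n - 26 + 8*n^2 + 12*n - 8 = 26*n^2 + 26*n - 52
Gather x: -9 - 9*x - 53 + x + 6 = -8*x - 56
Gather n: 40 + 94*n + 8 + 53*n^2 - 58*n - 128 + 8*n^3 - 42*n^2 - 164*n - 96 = 8*n^3 + 11*n^2 - 128*n - 176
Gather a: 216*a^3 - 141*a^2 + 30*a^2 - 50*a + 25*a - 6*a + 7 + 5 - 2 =216*a^3 - 111*a^2 - 31*a + 10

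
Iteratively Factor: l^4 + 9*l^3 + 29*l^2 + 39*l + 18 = (l + 3)*(l^3 + 6*l^2 + 11*l + 6) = (l + 1)*(l + 3)*(l^2 + 5*l + 6) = (l + 1)*(l + 3)^2*(l + 2)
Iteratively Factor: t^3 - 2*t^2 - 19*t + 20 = (t + 4)*(t^2 - 6*t + 5) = (t - 1)*(t + 4)*(t - 5)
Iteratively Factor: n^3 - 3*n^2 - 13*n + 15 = (n - 5)*(n^2 + 2*n - 3) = (n - 5)*(n - 1)*(n + 3)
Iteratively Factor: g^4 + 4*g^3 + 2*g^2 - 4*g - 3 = (g + 3)*(g^3 + g^2 - g - 1) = (g - 1)*(g + 3)*(g^2 + 2*g + 1) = (g - 1)*(g + 1)*(g + 3)*(g + 1)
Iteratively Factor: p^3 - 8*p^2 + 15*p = (p - 3)*(p^2 - 5*p) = p*(p - 3)*(p - 5)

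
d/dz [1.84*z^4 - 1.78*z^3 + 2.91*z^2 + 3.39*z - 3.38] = 7.36*z^3 - 5.34*z^2 + 5.82*z + 3.39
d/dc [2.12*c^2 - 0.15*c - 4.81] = 4.24*c - 0.15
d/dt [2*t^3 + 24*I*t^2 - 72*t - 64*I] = 6*t^2 + 48*I*t - 72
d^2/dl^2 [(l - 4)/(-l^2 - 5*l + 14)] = 2*(-(l - 4)*(2*l + 5)^2 + (3*l + 1)*(l^2 + 5*l - 14))/(l^2 + 5*l - 14)^3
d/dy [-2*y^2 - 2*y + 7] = -4*y - 2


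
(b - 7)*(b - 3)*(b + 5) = b^3 - 5*b^2 - 29*b + 105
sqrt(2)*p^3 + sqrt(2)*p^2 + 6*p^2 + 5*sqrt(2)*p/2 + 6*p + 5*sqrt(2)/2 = (p + sqrt(2)/2)*(p + 5*sqrt(2)/2)*(sqrt(2)*p + sqrt(2))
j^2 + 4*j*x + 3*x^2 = (j + x)*(j + 3*x)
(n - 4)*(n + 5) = n^2 + n - 20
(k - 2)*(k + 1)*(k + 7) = k^3 + 6*k^2 - 9*k - 14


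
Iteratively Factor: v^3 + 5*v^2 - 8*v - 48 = (v - 3)*(v^2 + 8*v + 16) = (v - 3)*(v + 4)*(v + 4)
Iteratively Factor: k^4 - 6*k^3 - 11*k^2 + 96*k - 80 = (k - 5)*(k^3 - k^2 - 16*k + 16) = (k - 5)*(k - 1)*(k^2 - 16) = (k - 5)*(k - 4)*(k - 1)*(k + 4)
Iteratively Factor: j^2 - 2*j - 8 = (j - 4)*(j + 2)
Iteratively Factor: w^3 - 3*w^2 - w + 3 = (w + 1)*(w^2 - 4*w + 3) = (w - 1)*(w + 1)*(w - 3)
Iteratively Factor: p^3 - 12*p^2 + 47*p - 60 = (p - 3)*(p^2 - 9*p + 20) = (p - 4)*(p - 3)*(p - 5)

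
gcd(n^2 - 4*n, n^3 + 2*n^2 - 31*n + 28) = n - 4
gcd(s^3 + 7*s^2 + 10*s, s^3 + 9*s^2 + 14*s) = s^2 + 2*s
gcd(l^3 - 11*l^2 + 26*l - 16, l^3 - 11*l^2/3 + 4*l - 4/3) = l^2 - 3*l + 2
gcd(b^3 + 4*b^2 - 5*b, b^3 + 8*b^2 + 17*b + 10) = b + 5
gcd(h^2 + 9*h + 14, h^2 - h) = 1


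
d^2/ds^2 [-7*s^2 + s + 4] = -14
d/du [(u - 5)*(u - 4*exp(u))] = u - (u - 5)*(4*exp(u) - 1) - 4*exp(u)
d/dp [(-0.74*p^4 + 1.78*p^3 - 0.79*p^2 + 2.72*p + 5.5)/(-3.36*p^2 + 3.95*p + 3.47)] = (4.9728*p^5 - 14.7498*p^4 + 3.7908*p^3 + 24.5485*p^2 + 31.4774*p - 12.2866)/(11.2896*p^4 - 26.544*p^3 - 7.7159*p^2 + 27.413*p + 12.0409)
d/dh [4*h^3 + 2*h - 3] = 12*h^2 + 2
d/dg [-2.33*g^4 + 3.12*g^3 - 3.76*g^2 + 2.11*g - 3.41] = -9.32*g^3 + 9.36*g^2 - 7.52*g + 2.11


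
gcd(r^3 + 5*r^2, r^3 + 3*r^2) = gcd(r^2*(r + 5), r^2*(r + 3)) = r^2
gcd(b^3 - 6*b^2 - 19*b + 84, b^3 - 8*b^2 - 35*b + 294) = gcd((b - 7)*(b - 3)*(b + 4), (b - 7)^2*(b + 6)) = b - 7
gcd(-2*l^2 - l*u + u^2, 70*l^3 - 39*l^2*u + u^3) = -2*l + u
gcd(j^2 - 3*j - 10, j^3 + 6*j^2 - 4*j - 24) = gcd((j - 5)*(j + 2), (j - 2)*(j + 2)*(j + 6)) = j + 2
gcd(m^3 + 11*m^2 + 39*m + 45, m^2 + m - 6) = m + 3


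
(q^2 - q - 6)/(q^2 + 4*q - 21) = (q + 2)/(q + 7)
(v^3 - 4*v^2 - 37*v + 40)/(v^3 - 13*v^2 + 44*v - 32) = (v + 5)/(v - 4)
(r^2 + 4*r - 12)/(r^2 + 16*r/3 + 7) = 3*(r^2 + 4*r - 12)/(3*r^2 + 16*r + 21)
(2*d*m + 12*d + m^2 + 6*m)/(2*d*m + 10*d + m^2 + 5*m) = (m + 6)/(m + 5)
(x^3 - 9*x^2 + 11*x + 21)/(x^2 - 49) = (x^2 - 2*x - 3)/(x + 7)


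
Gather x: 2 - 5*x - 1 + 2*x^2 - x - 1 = 2*x^2 - 6*x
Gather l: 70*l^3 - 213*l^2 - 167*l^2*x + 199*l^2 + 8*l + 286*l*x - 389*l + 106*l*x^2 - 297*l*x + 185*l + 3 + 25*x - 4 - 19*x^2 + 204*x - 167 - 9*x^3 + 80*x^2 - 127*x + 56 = 70*l^3 + l^2*(-167*x - 14) + l*(106*x^2 - 11*x - 196) - 9*x^3 + 61*x^2 + 102*x - 112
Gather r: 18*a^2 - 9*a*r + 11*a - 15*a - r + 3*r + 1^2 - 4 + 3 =18*a^2 - 4*a + r*(2 - 9*a)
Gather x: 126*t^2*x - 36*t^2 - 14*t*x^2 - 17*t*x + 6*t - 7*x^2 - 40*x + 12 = -36*t^2 + 6*t + x^2*(-14*t - 7) + x*(126*t^2 - 17*t - 40) + 12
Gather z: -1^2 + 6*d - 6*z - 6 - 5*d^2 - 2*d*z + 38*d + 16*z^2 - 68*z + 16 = -5*d^2 + 44*d + 16*z^2 + z*(-2*d - 74) + 9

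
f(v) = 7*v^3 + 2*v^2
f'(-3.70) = 272.69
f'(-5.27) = 562.15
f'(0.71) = 13.43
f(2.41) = 109.60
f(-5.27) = -969.00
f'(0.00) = 0.00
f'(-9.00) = 1665.00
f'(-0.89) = 13.07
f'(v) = 21*v^2 + 4*v = v*(21*v + 4)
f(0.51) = 1.45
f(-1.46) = -17.52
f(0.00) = 0.00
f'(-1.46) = 38.92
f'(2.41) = 131.61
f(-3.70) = -327.19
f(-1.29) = -11.70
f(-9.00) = -4941.00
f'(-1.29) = 29.79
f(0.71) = 3.51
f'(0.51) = 7.50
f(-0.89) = -3.35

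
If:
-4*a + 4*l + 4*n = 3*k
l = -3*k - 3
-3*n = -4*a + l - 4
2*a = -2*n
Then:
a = -23/27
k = -28/81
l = -53/27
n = 23/27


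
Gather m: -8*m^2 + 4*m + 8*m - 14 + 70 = -8*m^2 + 12*m + 56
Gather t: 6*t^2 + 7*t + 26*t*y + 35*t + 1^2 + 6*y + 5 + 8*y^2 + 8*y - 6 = 6*t^2 + t*(26*y + 42) + 8*y^2 + 14*y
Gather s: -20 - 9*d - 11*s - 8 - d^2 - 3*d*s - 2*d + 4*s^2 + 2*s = -d^2 - 11*d + 4*s^2 + s*(-3*d - 9) - 28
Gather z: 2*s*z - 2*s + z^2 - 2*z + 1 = -2*s + z^2 + z*(2*s - 2) + 1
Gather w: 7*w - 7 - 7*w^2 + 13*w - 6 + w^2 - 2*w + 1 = -6*w^2 + 18*w - 12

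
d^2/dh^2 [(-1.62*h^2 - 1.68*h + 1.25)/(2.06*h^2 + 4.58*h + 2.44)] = (-7.105427357601e-15*h^4 + 16.310256*h^3 + 80.683608*h^2 + 121.427112*h + 58.134008)/(8.741816*h^6 + 58.307064*h^5 + 160.697304*h^4 + 234.197384*h^3 + 190.340496*h^2 + 81.802464*h + 14.526784)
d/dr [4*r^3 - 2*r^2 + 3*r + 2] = 12*r^2 - 4*r + 3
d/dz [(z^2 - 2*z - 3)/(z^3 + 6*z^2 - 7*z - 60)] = (-z^2 - 2*z + 11)/(z^4 + 18*z^3 + 121*z^2 + 360*z + 400)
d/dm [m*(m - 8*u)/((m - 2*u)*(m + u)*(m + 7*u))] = (-m^4 + 16*m^3*u + 39*m^2*u^2 - 28*m*u^3 + 112*u^4)/(m^6 + 12*m^5*u + 18*m^4*u^2 - 136*m^3*u^3 - 87*m^2*u^4 + 252*m*u^5 + 196*u^6)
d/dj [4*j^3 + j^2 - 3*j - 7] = 12*j^2 + 2*j - 3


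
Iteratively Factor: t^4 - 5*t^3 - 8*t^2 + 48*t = (t + 3)*(t^3 - 8*t^2 + 16*t) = (t - 4)*(t + 3)*(t^2 - 4*t) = t*(t - 4)*(t + 3)*(t - 4)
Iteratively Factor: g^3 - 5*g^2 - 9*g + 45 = (g - 5)*(g^2 - 9) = (g - 5)*(g + 3)*(g - 3)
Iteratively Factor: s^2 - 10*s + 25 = (s - 5)*(s - 5)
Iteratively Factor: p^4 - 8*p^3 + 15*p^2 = (p - 3)*(p^3 - 5*p^2) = p*(p - 3)*(p^2 - 5*p) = p^2*(p - 3)*(p - 5)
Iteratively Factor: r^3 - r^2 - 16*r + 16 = (r + 4)*(r^2 - 5*r + 4) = (r - 4)*(r + 4)*(r - 1)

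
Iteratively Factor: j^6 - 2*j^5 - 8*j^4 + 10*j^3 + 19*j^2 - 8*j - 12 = (j + 1)*(j^5 - 3*j^4 - 5*j^3 + 15*j^2 + 4*j - 12) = (j - 1)*(j + 1)*(j^4 - 2*j^3 - 7*j^2 + 8*j + 12) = (j - 2)*(j - 1)*(j + 1)*(j^3 - 7*j - 6) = (j - 2)*(j - 1)*(j + 1)^2*(j^2 - j - 6) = (j - 2)*(j - 1)*(j + 1)^2*(j + 2)*(j - 3)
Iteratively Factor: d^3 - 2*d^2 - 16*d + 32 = (d - 4)*(d^2 + 2*d - 8) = (d - 4)*(d + 4)*(d - 2)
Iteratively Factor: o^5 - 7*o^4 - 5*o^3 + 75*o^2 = (o - 5)*(o^4 - 2*o^3 - 15*o^2) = o*(o - 5)*(o^3 - 2*o^2 - 15*o) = o*(o - 5)*(o + 3)*(o^2 - 5*o) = o*(o - 5)^2*(o + 3)*(o)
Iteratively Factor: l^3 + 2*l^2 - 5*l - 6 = (l + 3)*(l^2 - l - 2) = (l + 1)*(l + 3)*(l - 2)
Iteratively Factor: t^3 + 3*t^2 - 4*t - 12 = (t - 2)*(t^2 + 5*t + 6) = (t - 2)*(t + 2)*(t + 3)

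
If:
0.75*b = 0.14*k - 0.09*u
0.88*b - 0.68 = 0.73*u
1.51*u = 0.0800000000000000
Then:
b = 0.82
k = 4.41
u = 0.05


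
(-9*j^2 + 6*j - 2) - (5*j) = -9*j^2 + j - 2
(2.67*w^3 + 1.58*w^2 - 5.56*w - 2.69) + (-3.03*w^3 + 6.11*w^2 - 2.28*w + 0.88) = -0.36*w^3 + 7.69*w^2 - 7.84*w - 1.81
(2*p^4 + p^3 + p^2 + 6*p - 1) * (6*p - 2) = 12*p^5 + 2*p^4 + 4*p^3 + 34*p^2 - 18*p + 2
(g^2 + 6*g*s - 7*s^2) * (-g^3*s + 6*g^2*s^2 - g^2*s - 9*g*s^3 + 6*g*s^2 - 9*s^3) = -g^5*s - g^4*s + 34*g^3*s^3 - 96*g^2*s^4 + 34*g^2*s^3 + 63*g*s^5 - 96*g*s^4 + 63*s^5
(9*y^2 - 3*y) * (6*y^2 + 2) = 54*y^4 - 18*y^3 + 18*y^2 - 6*y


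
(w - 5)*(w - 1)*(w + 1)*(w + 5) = w^4 - 26*w^2 + 25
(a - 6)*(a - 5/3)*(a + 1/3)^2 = a^4 - 7*a^3 + 5*a^2 + 157*a/27 + 10/9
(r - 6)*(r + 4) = r^2 - 2*r - 24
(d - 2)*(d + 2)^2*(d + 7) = d^4 + 9*d^3 + 10*d^2 - 36*d - 56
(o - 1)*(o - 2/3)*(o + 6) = o^3 + 13*o^2/3 - 28*o/3 + 4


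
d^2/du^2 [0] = 0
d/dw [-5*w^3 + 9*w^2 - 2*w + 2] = -15*w^2 + 18*w - 2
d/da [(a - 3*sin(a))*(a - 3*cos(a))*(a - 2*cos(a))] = (a - 3*sin(a))*(a - 3*cos(a))*(2*sin(a) + 1) + (a - 3*sin(a))*(a - 2*cos(a))*(3*sin(a) + 1) - (a - 3*cos(a))*(a - 2*cos(a))*(3*cos(a) - 1)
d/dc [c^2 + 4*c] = 2*c + 4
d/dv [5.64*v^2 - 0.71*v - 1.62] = 11.28*v - 0.71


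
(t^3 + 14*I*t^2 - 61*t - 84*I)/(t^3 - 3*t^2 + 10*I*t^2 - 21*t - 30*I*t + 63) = (t + 4*I)/(t - 3)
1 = 1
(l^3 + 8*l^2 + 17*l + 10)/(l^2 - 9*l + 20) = (l^3 + 8*l^2 + 17*l + 10)/(l^2 - 9*l + 20)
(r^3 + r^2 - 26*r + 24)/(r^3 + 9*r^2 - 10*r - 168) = (r - 1)/(r + 7)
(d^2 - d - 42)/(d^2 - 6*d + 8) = (d^2 - d - 42)/(d^2 - 6*d + 8)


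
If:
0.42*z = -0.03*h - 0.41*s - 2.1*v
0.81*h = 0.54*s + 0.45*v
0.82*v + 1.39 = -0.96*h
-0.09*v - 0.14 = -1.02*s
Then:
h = -0.55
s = 0.04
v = -1.05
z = 5.24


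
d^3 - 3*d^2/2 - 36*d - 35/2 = (d - 7)*(d + 1/2)*(d + 5)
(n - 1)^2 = n^2 - 2*n + 1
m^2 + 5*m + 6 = (m + 2)*(m + 3)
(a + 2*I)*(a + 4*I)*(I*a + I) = I*a^3 - 6*a^2 + I*a^2 - 6*a - 8*I*a - 8*I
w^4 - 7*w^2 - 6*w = w*(w - 3)*(w + 1)*(w + 2)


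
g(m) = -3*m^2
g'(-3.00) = 18.00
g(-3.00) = -27.00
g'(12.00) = -72.00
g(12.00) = -432.00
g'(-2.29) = 13.74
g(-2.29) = -15.73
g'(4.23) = -25.38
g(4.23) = -53.68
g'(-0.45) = 2.70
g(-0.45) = -0.61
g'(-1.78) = 10.68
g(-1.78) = -9.51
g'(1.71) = -10.26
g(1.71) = -8.77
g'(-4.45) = 26.70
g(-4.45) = -59.41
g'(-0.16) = 0.96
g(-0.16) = -0.08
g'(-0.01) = 0.06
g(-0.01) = -0.00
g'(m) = -6*m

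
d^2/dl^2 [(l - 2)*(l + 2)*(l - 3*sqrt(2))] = 6*l - 6*sqrt(2)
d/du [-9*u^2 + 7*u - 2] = 7 - 18*u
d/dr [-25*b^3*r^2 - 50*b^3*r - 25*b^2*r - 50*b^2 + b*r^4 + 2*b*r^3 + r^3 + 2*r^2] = -50*b^3*r - 50*b^3 - 25*b^2 + 4*b*r^3 + 6*b*r^2 + 3*r^2 + 4*r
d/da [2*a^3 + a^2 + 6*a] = 6*a^2 + 2*a + 6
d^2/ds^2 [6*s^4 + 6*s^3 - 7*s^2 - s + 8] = 72*s^2 + 36*s - 14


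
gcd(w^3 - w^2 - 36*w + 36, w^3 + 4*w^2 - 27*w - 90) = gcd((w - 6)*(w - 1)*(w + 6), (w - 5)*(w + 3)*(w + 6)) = w + 6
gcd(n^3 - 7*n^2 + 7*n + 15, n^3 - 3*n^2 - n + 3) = n^2 - 2*n - 3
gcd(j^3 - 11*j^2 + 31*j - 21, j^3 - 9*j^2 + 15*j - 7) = j^2 - 8*j + 7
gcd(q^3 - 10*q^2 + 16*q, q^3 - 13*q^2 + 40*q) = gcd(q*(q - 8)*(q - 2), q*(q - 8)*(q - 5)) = q^2 - 8*q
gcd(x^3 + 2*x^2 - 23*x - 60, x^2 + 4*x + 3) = x + 3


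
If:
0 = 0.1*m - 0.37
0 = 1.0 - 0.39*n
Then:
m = 3.70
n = 2.56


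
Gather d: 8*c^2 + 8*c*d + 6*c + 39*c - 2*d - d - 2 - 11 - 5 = 8*c^2 + 45*c + d*(8*c - 3) - 18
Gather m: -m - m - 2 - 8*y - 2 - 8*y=-2*m - 16*y - 4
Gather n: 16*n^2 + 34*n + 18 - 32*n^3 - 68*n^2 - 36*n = -32*n^3 - 52*n^2 - 2*n + 18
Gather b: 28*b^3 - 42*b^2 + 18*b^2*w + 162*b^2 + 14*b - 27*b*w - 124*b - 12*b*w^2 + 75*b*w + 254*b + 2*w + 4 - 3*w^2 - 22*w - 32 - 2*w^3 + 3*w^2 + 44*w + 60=28*b^3 + b^2*(18*w + 120) + b*(-12*w^2 + 48*w + 144) - 2*w^3 + 24*w + 32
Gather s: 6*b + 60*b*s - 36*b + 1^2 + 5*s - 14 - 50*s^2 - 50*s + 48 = -30*b - 50*s^2 + s*(60*b - 45) + 35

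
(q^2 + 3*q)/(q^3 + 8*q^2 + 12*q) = (q + 3)/(q^2 + 8*q + 12)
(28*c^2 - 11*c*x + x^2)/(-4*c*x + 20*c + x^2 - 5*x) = (-7*c + x)/(x - 5)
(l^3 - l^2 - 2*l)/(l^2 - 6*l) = (l^2 - l - 2)/(l - 6)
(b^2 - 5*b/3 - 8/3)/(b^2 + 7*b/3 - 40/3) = (b + 1)/(b + 5)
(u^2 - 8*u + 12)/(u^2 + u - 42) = (u - 2)/(u + 7)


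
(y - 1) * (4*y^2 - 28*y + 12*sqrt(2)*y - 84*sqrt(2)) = 4*y^3 - 32*y^2 + 12*sqrt(2)*y^2 - 96*sqrt(2)*y + 28*y + 84*sqrt(2)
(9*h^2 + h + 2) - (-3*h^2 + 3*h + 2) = 12*h^2 - 2*h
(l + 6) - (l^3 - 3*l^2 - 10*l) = -l^3 + 3*l^2 + 11*l + 6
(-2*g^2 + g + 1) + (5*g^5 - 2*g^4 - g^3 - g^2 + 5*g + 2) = 5*g^5 - 2*g^4 - g^3 - 3*g^2 + 6*g + 3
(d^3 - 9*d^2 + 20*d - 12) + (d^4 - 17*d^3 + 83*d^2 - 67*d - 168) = d^4 - 16*d^3 + 74*d^2 - 47*d - 180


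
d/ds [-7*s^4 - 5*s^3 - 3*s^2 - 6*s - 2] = -28*s^3 - 15*s^2 - 6*s - 6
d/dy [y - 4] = 1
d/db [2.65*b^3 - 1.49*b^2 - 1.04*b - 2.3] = 7.95*b^2 - 2.98*b - 1.04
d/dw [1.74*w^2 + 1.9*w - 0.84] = 3.48*w + 1.9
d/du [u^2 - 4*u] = 2*u - 4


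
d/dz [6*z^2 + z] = 12*z + 1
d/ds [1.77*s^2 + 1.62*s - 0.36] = 3.54*s + 1.62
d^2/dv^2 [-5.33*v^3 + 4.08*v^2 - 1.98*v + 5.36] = 8.16 - 31.98*v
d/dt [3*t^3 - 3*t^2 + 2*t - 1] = 9*t^2 - 6*t + 2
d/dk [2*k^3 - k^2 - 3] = 2*k*(3*k - 1)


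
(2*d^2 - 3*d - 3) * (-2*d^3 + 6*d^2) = -4*d^5 + 18*d^4 - 12*d^3 - 18*d^2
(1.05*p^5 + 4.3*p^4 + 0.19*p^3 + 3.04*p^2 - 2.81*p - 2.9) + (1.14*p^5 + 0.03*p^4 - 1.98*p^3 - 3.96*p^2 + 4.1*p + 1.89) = 2.19*p^5 + 4.33*p^4 - 1.79*p^3 - 0.92*p^2 + 1.29*p - 1.01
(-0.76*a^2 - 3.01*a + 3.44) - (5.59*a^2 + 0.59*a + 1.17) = -6.35*a^2 - 3.6*a + 2.27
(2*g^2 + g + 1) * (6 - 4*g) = -8*g^3 + 8*g^2 + 2*g + 6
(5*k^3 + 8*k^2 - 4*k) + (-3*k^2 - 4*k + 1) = 5*k^3 + 5*k^2 - 8*k + 1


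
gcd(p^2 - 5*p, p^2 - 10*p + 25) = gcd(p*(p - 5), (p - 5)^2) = p - 5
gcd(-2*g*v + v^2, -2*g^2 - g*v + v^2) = -2*g + v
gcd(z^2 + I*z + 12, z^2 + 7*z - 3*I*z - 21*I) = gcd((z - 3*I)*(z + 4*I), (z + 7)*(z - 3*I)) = z - 3*I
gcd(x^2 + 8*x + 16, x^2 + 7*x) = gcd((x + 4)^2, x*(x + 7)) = 1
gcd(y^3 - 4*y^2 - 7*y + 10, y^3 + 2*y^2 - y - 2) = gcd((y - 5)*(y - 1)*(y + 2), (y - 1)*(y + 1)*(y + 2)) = y^2 + y - 2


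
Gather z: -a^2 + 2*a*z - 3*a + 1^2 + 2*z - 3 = -a^2 - 3*a + z*(2*a + 2) - 2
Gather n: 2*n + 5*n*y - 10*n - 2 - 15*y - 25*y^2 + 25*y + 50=n*(5*y - 8) - 25*y^2 + 10*y + 48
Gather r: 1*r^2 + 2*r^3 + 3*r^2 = 2*r^3 + 4*r^2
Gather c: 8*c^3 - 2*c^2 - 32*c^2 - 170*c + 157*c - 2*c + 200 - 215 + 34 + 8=8*c^3 - 34*c^2 - 15*c + 27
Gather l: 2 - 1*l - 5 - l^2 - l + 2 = -l^2 - 2*l - 1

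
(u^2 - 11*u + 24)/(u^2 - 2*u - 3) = (u - 8)/(u + 1)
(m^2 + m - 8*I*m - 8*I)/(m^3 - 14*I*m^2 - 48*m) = (m + 1)/(m*(m - 6*I))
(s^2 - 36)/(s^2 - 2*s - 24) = (s + 6)/(s + 4)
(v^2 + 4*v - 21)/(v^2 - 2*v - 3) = (v + 7)/(v + 1)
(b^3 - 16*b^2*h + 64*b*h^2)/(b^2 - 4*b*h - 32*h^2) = b*(b - 8*h)/(b + 4*h)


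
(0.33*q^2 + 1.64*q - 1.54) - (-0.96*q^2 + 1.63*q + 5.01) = 1.29*q^2 + 0.01*q - 6.55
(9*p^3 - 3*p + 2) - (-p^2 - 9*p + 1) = 9*p^3 + p^2 + 6*p + 1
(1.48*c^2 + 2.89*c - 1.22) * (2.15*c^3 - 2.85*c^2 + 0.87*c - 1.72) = 3.182*c^5 + 1.9955*c^4 - 9.5719*c^3 + 3.4457*c^2 - 6.0322*c + 2.0984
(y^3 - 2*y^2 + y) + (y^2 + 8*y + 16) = y^3 - y^2 + 9*y + 16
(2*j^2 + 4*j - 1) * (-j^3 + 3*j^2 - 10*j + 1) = -2*j^5 + 2*j^4 - 7*j^3 - 41*j^2 + 14*j - 1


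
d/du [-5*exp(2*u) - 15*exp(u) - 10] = (-10*exp(u) - 15)*exp(u)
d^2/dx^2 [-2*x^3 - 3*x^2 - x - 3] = -12*x - 6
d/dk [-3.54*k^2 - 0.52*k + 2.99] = -7.08*k - 0.52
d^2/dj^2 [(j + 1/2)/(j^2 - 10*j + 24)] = ((19 - 6*j)*(j^2 - 10*j + 24) + (j - 5)^2*(8*j + 4))/(j^2 - 10*j + 24)^3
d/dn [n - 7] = 1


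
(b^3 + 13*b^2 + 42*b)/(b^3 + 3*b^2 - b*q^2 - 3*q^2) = b*(b^2 + 13*b + 42)/(b^3 + 3*b^2 - b*q^2 - 3*q^2)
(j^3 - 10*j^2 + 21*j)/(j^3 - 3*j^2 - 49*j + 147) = j/(j + 7)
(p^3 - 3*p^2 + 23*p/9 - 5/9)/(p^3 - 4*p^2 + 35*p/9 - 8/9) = (3*p - 5)/(3*p - 8)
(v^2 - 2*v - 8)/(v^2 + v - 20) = (v + 2)/(v + 5)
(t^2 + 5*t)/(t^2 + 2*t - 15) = t/(t - 3)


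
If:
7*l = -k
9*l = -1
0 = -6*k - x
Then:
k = 7/9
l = -1/9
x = -14/3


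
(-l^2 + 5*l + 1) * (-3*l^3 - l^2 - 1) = 3*l^5 - 14*l^4 - 8*l^3 - 5*l - 1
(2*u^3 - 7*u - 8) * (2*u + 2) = 4*u^4 + 4*u^3 - 14*u^2 - 30*u - 16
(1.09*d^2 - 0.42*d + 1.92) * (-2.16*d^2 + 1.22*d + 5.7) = -2.3544*d^4 + 2.237*d^3 + 1.5534*d^2 - 0.0516000000000001*d + 10.944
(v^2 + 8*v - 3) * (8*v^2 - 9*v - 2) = 8*v^4 + 55*v^3 - 98*v^2 + 11*v + 6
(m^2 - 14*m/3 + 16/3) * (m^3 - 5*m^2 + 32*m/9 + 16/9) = m^5 - 29*m^4/3 + 290*m^3/9 - 1120*m^2/27 + 32*m/3 + 256/27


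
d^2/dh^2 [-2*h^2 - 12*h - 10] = -4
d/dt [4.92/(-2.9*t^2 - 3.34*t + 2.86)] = (28.536*t + 16.4328)/(2.9*t^2 + 3.34*t - 2.86)^2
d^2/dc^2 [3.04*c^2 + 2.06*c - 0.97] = 6.08000000000000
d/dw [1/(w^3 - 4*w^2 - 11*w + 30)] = (-3*w^2 + 8*w + 11)/(w^3 - 4*w^2 - 11*w + 30)^2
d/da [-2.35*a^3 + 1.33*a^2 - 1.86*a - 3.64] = -7.05*a^2 + 2.66*a - 1.86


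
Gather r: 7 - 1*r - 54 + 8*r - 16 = 7*r - 63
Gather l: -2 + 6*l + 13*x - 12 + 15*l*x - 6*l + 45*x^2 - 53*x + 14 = 15*l*x + 45*x^2 - 40*x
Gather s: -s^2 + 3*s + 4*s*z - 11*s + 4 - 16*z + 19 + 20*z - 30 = -s^2 + s*(4*z - 8) + 4*z - 7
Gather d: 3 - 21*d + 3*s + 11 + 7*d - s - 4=-14*d + 2*s + 10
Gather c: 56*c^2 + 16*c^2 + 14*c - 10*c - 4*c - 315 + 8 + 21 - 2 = 72*c^2 - 288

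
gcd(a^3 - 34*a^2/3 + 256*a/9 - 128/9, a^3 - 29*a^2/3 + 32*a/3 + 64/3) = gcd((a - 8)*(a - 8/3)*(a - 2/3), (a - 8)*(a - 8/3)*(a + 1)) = a^2 - 32*a/3 + 64/3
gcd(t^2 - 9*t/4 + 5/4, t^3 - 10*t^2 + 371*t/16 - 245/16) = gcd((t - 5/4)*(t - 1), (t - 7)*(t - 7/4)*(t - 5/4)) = t - 5/4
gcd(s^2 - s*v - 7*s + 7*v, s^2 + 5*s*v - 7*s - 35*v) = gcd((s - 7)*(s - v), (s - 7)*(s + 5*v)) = s - 7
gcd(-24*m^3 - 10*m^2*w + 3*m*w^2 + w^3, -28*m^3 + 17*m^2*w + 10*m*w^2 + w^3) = 4*m + w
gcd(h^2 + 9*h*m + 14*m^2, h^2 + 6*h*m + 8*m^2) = h + 2*m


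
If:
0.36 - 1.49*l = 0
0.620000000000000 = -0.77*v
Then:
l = 0.24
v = -0.81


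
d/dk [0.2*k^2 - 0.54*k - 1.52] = 0.4*k - 0.54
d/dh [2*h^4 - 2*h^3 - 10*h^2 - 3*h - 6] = 8*h^3 - 6*h^2 - 20*h - 3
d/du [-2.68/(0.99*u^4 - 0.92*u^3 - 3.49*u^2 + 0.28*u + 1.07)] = (10.6128*u^3 - 7.3968*u^2 - 18.7064*u + 0.7504)/(0.99*u^4 - 0.92*u^3 - 3.49*u^2 + 0.28*u + 1.07)^2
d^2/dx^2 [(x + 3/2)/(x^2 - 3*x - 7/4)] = 16*(3*(1 - 2*x)*(-4*x^2 + 12*x + 7) - 4*(2*x - 3)^2*(2*x + 3))/(-4*x^2 + 12*x + 7)^3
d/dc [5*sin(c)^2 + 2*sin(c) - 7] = 2*(5*sin(c) + 1)*cos(c)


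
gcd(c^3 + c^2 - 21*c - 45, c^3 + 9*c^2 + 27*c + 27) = c^2 + 6*c + 9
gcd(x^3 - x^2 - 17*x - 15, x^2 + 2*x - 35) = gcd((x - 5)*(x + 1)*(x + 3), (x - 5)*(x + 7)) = x - 5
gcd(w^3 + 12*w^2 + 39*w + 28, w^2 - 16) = w + 4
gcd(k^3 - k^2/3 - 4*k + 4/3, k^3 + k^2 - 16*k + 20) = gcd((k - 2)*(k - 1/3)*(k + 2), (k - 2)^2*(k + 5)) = k - 2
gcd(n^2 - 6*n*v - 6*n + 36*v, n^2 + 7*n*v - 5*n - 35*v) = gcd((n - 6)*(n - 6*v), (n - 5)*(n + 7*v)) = 1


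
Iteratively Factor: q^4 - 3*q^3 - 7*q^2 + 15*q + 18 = (q + 2)*(q^3 - 5*q^2 + 3*q + 9) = (q + 1)*(q + 2)*(q^2 - 6*q + 9) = (q - 3)*(q + 1)*(q + 2)*(q - 3)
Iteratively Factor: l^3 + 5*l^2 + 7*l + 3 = (l + 3)*(l^2 + 2*l + 1) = (l + 1)*(l + 3)*(l + 1)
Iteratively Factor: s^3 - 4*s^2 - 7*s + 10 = (s - 1)*(s^2 - 3*s - 10) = (s - 1)*(s + 2)*(s - 5)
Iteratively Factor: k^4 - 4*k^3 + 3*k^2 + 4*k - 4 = (k - 2)*(k^3 - 2*k^2 - k + 2) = (k - 2)*(k + 1)*(k^2 - 3*k + 2) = (k - 2)*(k - 1)*(k + 1)*(k - 2)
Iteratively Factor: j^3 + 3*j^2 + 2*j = (j)*(j^2 + 3*j + 2) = j*(j + 1)*(j + 2)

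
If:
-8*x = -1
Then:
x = 1/8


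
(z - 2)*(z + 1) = z^2 - z - 2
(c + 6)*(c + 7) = c^2 + 13*c + 42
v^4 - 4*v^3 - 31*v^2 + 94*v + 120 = (v - 6)*(v - 4)*(v + 1)*(v + 5)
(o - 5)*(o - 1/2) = o^2 - 11*o/2 + 5/2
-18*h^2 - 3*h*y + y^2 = (-6*h + y)*(3*h + y)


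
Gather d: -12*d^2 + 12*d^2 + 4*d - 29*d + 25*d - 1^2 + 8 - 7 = 0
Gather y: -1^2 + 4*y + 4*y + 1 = 8*y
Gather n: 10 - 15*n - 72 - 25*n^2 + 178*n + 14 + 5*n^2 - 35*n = -20*n^2 + 128*n - 48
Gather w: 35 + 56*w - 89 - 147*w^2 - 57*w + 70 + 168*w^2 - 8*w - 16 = 21*w^2 - 9*w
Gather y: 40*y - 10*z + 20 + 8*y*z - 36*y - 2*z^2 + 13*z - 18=y*(8*z + 4) - 2*z^2 + 3*z + 2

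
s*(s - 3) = s^2 - 3*s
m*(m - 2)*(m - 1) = m^3 - 3*m^2 + 2*m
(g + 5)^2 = g^2 + 10*g + 25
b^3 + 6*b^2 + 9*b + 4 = (b + 1)^2*(b + 4)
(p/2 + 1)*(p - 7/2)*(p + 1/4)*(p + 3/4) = p^4/2 - p^3/4 - 133*p^2/32 - 233*p/64 - 21/32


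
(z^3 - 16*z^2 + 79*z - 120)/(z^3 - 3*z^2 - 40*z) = (z^2 - 8*z + 15)/(z*(z + 5))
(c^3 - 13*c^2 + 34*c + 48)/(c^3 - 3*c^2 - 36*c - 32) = (c - 6)/(c + 4)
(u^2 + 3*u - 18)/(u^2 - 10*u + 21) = (u + 6)/(u - 7)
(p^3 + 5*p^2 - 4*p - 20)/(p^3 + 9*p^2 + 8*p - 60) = (p + 2)/(p + 6)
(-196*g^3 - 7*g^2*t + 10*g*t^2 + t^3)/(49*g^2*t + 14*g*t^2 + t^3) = (-4*g + t)/t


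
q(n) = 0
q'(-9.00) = 0.00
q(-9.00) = 0.00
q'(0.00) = 0.00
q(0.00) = 0.00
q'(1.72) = 0.00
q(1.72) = 0.00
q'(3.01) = 0.00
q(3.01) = 0.00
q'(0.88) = 0.00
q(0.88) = 0.00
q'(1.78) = 0.00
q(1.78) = 0.00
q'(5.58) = 0.00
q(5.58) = 0.00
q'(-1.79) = 0.00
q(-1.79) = 0.00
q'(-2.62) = 0.00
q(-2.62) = 0.00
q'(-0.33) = 0.00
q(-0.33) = 0.00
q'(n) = 0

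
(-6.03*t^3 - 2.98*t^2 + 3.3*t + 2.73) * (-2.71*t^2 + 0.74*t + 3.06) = 16.3413*t^5 + 3.6136*t^4 - 29.6*t^3 - 14.0751*t^2 + 12.1182*t + 8.3538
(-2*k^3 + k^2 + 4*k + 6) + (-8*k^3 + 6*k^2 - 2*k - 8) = -10*k^3 + 7*k^2 + 2*k - 2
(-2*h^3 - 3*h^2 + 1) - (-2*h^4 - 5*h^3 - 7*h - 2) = 2*h^4 + 3*h^3 - 3*h^2 + 7*h + 3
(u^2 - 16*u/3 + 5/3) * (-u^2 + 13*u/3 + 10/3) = -u^4 + 29*u^3/3 - 193*u^2/9 - 95*u/9 + 50/9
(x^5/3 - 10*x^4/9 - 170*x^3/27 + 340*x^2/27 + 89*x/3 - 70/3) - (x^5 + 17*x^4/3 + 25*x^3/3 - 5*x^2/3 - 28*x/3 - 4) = -2*x^5/3 - 61*x^4/9 - 395*x^3/27 + 385*x^2/27 + 39*x - 58/3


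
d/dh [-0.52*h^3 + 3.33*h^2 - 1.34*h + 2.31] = -1.56*h^2 + 6.66*h - 1.34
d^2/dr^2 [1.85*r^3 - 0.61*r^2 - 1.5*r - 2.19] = 11.1*r - 1.22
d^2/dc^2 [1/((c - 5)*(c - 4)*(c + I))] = 2*((c - 5)^2*(c - 4)^2 + (c - 5)^2*(c - 4)*(c + I) + (c - 5)^2*(c + I)^2 + (c - 5)*(c - 4)^2*(c + I) + (c - 5)*(c - 4)*(c + I)^2 + (c - 4)^2*(c + I)^2)/((c - 5)^3*(c - 4)^3*(c + I)^3)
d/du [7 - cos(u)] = sin(u)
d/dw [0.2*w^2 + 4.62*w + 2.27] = 0.4*w + 4.62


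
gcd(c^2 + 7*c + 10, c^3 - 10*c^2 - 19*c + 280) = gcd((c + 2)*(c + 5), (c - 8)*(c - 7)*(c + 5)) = c + 5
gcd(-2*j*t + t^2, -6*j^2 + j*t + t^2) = -2*j + t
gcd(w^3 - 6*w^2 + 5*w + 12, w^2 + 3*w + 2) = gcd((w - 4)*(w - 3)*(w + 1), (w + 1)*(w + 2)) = w + 1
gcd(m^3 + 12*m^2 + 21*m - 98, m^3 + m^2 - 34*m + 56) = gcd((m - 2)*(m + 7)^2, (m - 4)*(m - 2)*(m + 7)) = m^2 + 5*m - 14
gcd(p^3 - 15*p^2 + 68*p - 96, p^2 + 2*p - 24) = p - 4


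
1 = 1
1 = 1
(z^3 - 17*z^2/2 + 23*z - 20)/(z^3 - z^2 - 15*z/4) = 2*(z^2 - 6*z + 8)/(z*(2*z + 3))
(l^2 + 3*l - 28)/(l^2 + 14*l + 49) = (l - 4)/(l + 7)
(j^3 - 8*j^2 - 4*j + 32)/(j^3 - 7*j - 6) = (j^2 - 10*j + 16)/(j^2 - 2*j - 3)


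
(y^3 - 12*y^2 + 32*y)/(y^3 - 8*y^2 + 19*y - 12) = y*(y - 8)/(y^2 - 4*y + 3)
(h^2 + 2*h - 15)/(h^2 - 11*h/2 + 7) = 2*(h^2 + 2*h - 15)/(2*h^2 - 11*h + 14)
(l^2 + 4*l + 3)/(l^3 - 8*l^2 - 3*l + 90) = (l + 1)/(l^2 - 11*l + 30)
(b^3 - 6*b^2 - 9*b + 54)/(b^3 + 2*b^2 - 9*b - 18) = (b - 6)/(b + 2)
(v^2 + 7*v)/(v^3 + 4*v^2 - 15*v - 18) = v*(v + 7)/(v^3 + 4*v^2 - 15*v - 18)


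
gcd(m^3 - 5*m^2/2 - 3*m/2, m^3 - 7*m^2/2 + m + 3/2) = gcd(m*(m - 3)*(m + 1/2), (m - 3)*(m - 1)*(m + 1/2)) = m^2 - 5*m/2 - 3/2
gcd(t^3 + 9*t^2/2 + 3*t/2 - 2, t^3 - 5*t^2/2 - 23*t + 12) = t^2 + 7*t/2 - 2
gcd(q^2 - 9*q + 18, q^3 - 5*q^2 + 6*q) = q - 3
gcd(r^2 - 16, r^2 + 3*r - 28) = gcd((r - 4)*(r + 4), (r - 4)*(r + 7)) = r - 4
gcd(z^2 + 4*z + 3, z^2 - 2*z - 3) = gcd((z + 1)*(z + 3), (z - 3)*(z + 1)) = z + 1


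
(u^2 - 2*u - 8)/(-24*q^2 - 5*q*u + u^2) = (-u^2 + 2*u + 8)/(24*q^2 + 5*q*u - u^2)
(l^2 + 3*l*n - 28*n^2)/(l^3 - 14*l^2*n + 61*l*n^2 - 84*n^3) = (l + 7*n)/(l^2 - 10*l*n + 21*n^2)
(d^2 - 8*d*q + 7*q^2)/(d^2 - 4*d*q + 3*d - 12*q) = (d^2 - 8*d*q + 7*q^2)/(d^2 - 4*d*q + 3*d - 12*q)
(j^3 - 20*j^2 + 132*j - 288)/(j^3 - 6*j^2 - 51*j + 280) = (j^2 - 12*j + 36)/(j^2 + 2*j - 35)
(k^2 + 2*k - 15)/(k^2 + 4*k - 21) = (k + 5)/(k + 7)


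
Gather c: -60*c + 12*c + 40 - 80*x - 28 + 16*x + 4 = -48*c - 64*x + 16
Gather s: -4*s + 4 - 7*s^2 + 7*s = -7*s^2 + 3*s + 4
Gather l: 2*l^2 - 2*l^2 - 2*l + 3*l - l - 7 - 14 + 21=0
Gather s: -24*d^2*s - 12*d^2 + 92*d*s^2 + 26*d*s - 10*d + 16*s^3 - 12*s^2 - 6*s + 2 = -12*d^2 - 10*d + 16*s^3 + s^2*(92*d - 12) + s*(-24*d^2 + 26*d - 6) + 2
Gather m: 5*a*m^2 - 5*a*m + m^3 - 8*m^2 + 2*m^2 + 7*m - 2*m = m^3 + m^2*(5*a - 6) + m*(5 - 5*a)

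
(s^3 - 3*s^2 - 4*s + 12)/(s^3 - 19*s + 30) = (s + 2)/(s + 5)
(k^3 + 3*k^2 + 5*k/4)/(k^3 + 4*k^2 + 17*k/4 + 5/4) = k/(k + 1)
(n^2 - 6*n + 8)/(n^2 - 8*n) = (n^2 - 6*n + 8)/(n*(n - 8))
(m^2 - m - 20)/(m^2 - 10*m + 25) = (m + 4)/(m - 5)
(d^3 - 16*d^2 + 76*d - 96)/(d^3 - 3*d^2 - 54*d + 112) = (d - 6)/(d + 7)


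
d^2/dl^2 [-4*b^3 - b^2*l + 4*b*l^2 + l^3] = 8*b + 6*l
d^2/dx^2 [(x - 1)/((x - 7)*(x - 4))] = 2*(x^3 - 3*x^2 - 51*x + 215)/(x^6 - 33*x^5 + 447*x^4 - 3179*x^3 + 12516*x^2 - 25872*x + 21952)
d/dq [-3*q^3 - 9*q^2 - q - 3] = -9*q^2 - 18*q - 1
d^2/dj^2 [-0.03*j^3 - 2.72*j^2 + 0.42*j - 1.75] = -0.18*j - 5.44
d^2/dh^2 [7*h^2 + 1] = 14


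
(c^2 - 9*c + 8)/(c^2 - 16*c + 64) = (c - 1)/(c - 8)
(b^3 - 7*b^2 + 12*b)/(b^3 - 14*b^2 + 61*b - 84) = b/(b - 7)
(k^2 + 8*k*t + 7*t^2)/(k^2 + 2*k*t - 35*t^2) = (-k - t)/(-k + 5*t)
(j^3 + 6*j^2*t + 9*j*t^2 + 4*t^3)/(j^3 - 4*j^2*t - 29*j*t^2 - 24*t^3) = (-j^2 - 5*j*t - 4*t^2)/(-j^2 + 5*j*t + 24*t^2)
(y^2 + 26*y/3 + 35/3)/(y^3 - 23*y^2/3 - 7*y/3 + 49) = (3*y^2 + 26*y + 35)/(3*y^3 - 23*y^2 - 7*y + 147)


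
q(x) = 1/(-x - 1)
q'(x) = (-x - 1)^(-2)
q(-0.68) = -3.12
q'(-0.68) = 9.77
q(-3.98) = 0.34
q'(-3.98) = 0.11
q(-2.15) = 0.87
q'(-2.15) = 0.76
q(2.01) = -0.33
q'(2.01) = 0.11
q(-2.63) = 0.61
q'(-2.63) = 0.38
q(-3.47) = 0.40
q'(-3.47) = 0.16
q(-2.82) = 0.55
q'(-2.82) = 0.30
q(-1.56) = 1.79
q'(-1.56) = 3.19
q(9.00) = -0.10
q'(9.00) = 0.01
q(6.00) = -0.14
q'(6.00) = 0.02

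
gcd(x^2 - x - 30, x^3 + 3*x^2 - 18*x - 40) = x + 5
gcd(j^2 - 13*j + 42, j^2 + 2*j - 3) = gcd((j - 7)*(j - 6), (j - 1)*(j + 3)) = 1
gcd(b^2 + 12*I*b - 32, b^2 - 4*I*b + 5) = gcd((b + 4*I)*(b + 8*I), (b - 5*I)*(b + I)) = 1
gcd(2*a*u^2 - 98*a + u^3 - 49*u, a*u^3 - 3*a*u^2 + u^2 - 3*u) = 1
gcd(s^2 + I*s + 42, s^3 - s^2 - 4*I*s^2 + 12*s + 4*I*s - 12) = s - 6*I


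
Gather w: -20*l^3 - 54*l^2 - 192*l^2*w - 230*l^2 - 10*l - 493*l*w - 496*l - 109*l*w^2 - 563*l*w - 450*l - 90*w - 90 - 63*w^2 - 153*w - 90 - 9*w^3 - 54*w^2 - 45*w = -20*l^3 - 284*l^2 - 956*l - 9*w^3 + w^2*(-109*l - 117) + w*(-192*l^2 - 1056*l - 288) - 180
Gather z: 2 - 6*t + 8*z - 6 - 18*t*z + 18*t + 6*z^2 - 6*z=12*t + 6*z^2 + z*(2 - 18*t) - 4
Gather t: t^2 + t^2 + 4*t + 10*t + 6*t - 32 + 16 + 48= 2*t^2 + 20*t + 32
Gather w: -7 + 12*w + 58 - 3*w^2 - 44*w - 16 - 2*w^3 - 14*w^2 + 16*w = -2*w^3 - 17*w^2 - 16*w + 35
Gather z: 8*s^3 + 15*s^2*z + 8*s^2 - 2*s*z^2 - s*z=8*s^3 + 8*s^2 - 2*s*z^2 + z*(15*s^2 - s)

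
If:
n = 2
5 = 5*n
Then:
No Solution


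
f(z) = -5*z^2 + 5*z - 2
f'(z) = 5 - 10*z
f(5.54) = -127.76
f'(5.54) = -50.40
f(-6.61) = -253.51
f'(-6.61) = 71.10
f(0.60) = -0.80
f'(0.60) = -1.00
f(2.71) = -25.17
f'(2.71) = -22.10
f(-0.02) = -2.10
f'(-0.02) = 5.20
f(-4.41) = -121.29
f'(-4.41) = 49.10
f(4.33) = -74.09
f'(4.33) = -38.30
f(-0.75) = -8.56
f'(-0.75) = 12.50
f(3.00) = -32.00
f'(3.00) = -25.00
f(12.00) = -662.00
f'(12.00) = -115.00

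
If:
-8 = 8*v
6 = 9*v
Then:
No Solution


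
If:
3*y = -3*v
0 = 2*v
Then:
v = 0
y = 0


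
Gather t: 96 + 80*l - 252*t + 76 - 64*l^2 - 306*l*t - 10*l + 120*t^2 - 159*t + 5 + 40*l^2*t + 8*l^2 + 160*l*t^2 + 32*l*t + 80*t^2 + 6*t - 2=-56*l^2 + 70*l + t^2*(160*l + 200) + t*(40*l^2 - 274*l - 405) + 175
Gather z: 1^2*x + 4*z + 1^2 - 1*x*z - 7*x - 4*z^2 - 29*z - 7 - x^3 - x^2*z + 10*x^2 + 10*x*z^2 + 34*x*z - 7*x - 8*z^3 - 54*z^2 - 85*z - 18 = -x^3 + 10*x^2 - 13*x - 8*z^3 + z^2*(10*x - 58) + z*(-x^2 + 33*x - 110) - 24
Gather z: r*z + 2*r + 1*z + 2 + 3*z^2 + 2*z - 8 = 2*r + 3*z^2 + z*(r + 3) - 6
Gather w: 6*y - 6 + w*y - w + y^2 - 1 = w*(y - 1) + y^2 + 6*y - 7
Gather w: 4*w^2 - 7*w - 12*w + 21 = 4*w^2 - 19*w + 21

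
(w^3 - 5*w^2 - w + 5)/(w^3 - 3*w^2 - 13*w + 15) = (w + 1)/(w + 3)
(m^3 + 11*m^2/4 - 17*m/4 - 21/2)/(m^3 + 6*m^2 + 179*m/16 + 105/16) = 4*(m - 2)/(4*m + 5)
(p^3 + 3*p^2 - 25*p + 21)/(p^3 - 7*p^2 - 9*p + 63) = (p^2 + 6*p - 7)/(p^2 - 4*p - 21)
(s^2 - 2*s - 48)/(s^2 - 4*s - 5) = (-s^2 + 2*s + 48)/(-s^2 + 4*s + 5)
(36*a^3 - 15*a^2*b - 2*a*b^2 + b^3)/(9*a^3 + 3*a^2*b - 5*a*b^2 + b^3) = (4*a + b)/(a + b)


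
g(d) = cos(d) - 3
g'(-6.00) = -0.28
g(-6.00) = -2.04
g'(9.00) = -0.41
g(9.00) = -3.91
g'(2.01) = -0.91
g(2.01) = -3.43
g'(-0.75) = 0.68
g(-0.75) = -2.27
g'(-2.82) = 0.32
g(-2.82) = -3.95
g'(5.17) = 0.90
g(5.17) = -2.56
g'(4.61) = 0.99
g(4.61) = -3.10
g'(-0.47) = 0.45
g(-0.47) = -2.11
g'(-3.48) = -0.33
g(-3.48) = -3.94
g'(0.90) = -0.78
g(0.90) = -2.38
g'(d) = -sin(d)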